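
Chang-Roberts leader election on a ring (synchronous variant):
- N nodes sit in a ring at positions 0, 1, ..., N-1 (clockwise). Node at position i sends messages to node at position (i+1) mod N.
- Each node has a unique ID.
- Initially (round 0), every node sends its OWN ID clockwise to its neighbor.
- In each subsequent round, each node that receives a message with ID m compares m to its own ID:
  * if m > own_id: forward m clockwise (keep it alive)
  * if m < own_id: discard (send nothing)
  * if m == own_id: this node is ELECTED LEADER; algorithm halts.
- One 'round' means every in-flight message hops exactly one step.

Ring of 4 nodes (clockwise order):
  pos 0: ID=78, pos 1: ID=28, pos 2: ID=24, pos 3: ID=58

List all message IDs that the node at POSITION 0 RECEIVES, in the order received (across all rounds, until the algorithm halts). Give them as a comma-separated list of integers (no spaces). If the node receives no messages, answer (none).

Answer: 58,78

Derivation:
Round 1: pos1(id28) recv 78: fwd; pos2(id24) recv 28: fwd; pos3(id58) recv 24: drop; pos0(id78) recv 58: drop
Round 2: pos2(id24) recv 78: fwd; pos3(id58) recv 28: drop
Round 3: pos3(id58) recv 78: fwd
Round 4: pos0(id78) recv 78: ELECTED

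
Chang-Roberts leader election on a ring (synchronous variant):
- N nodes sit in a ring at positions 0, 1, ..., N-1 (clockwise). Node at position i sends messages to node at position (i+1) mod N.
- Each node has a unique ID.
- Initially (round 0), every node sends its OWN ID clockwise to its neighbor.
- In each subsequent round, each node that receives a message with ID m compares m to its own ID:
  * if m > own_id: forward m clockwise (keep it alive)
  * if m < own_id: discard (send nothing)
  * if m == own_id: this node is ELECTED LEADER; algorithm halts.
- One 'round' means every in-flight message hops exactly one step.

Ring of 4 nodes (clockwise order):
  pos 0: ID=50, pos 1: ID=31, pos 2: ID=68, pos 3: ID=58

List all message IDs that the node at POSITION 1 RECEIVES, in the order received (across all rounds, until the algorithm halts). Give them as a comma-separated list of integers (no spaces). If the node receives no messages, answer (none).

Round 1: pos1(id31) recv 50: fwd; pos2(id68) recv 31: drop; pos3(id58) recv 68: fwd; pos0(id50) recv 58: fwd
Round 2: pos2(id68) recv 50: drop; pos0(id50) recv 68: fwd; pos1(id31) recv 58: fwd
Round 3: pos1(id31) recv 68: fwd; pos2(id68) recv 58: drop
Round 4: pos2(id68) recv 68: ELECTED

Answer: 50,58,68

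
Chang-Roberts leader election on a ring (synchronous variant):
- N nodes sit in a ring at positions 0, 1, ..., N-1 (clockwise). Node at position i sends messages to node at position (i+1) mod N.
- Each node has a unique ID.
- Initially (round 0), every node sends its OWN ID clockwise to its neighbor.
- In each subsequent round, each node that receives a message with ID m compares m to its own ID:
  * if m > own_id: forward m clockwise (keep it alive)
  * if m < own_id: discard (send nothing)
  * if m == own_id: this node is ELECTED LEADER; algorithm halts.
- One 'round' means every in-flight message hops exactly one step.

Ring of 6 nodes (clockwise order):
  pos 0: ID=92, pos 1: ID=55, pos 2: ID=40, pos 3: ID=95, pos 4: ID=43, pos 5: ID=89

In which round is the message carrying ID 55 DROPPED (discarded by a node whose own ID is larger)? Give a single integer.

Answer: 2

Derivation:
Round 1: pos1(id55) recv 92: fwd; pos2(id40) recv 55: fwd; pos3(id95) recv 40: drop; pos4(id43) recv 95: fwd; pos5(id89) recv 43: drop; pos0(id92) recv 89: drop
Round 2: pos2(id40) recv 92: fwd; pos3(id95) recv 55: drop; pos5(id89) recv 95: fwd
Round 3: pos3(id95) recv 92: drop; pos0(id92) recv 95: fwd
Round 4: pos1(id55) recv 95: fwd
Round 5: pos2(id40) recv 95: fwd
Round 6: pos3(id95) recv 95: ELECTED
Message ID 55 originates at pos 1; dropped at pos 3 in round 2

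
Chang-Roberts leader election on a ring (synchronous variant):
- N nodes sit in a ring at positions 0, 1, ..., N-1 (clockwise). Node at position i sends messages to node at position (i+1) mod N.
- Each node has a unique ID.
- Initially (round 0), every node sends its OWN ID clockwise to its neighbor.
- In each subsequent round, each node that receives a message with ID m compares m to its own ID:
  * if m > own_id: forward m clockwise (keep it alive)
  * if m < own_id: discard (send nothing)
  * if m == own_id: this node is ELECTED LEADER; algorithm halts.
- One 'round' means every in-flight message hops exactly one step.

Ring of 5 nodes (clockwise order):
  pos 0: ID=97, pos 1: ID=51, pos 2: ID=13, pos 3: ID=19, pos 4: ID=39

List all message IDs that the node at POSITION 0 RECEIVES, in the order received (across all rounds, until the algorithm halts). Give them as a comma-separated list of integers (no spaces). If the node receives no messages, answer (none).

Round 1: pos1(id51) recv 97: fwd; pos2(id13) recv 51: fwd; pos3(id19) recv 13: drop; pos4(id39) recv 19: drop; pos0(id97) recv 39: drop
Round 2: pos2(id13) recv 97: fwd; pos3(id19) recv 51: fwd
Round 3: pos3(id19) recv 97: fwd; pos4(id39) recv 51: fwd
Round 4: pos4(id39) recv 97: fwd; pos0(id97) recv 51: drop
Round 5: pos0(id97) recv 97: ELECTED

Answer: 39,51,97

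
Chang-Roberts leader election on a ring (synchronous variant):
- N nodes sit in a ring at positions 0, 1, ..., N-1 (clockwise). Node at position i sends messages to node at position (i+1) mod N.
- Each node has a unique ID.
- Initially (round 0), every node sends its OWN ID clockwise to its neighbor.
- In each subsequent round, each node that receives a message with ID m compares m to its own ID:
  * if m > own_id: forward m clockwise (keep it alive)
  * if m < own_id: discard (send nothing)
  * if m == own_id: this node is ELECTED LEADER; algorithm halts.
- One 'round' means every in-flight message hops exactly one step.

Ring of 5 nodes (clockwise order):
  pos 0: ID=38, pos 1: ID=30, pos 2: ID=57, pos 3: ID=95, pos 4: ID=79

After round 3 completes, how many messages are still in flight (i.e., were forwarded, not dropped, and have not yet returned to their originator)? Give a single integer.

Round 1: pos1(id30) recv 38: fwd; pos2(id57) recv 30: drop; pos3(id95) recv 57: drop; pos4(id79) recv 95: fwd; pos0(id38) recv 79: fwd
Round 2: pos2(id57) recv 38: drop; pos0(id38) recv 95: fwd; pos1(id30) recv 79: fwd
Round 3: pos1(id30) recv 95: fwd; pos2(id57) recv 79: fwd
After round 3: 2 messages still in flight

Answer: 2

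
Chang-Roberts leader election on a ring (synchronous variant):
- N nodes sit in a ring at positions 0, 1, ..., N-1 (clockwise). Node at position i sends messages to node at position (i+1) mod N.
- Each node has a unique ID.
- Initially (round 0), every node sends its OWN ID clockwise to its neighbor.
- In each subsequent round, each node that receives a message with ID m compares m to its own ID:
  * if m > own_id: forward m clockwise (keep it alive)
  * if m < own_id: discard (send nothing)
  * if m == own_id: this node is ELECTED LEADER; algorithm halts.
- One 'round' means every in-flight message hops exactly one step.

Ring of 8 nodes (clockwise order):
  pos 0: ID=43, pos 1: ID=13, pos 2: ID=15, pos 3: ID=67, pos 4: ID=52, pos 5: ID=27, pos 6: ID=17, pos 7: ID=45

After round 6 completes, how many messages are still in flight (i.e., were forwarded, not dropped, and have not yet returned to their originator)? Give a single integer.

Answer: 2

Derivation:
Round 1: pos1(id13) recv 43: fwd; pos2(id15) recv 13: drop; pos3(id67) recv 15: drop; pos4(id52) recv 67: fwd; pos5(id27) recv 52: fwd; pos6(id17) recv 27: fwd; pos7(id45) recv 17: drop; pos0(id43) recv 45: fwd
Round 2: pos2(id15) recv 43: fwd; pos5(id27) recv 67: fwd; pos6(id17) recv 52: fwd; pos7(id45) recv 27: drop; pos1(id13) recv 45: fwd
Round 3: pos3(id67) recv 43: drop; pos6(id17) recv 67: fwd; pos7(id45) recv 52: fwd; pos2(id15) recv 45: fwd
Round 4: pos7(id45) recv 67: fwd; pos0(id43) recv 52: fwd; pos3(id67) recv 45: drop
Round 5: pos0(id43) recv 67: fwd; pos1(id13) recv 52: fwd
Round 6: pos1(id13) recv 67: fwd; pos2(id15) recv 52: fwd
After round 6: 2 messages still in flight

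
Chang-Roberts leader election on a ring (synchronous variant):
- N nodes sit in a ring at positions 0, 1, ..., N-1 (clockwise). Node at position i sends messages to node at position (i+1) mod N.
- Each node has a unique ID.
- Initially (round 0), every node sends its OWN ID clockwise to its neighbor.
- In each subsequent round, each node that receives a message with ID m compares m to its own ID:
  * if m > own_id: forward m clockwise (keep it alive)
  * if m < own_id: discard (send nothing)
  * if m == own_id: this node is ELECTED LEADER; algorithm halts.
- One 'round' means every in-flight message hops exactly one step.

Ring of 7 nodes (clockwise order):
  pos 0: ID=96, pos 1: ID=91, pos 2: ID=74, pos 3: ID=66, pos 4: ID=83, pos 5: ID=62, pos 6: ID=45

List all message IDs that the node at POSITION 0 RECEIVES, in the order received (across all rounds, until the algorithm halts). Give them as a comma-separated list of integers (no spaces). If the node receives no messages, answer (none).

Round 1: pos1(id91) recv 96: fwd; pos2(id74) recv 91: fwd; pos3(id66) recv 74: fwd; pos4(id83) recv 66: drop; pos5(id62) recv 83: fwd; pos6(id45) recv 62: fwd; pos0(id96) recv 45: drop
Round 2: pos2(id74) recv 96: fwd; pos3(id66) recv 91: fwd; pos4(id83) recv 74: drop; pos6(id45) recv 83: fwd; pos0(id96) recv 62: drop
Round 3: pos3(id66) recv 96: fwd; pos4(id83) recv 91: fwd; pos0(id96) recv 83: drop
Round 4: pos4(id83) recv 96: fwd; pos5(id62) recv 91: fwd
Round 5: pos5(id62) recv 96: fwd; pos6(id45) recv 91: fwd
Round 6: pos6(id45) recv 96: fwd; pos0(id96) recv 91: drop
Round 7: pos0(id96) recv 96: ELECTED

Answer: 45,62,83,91,96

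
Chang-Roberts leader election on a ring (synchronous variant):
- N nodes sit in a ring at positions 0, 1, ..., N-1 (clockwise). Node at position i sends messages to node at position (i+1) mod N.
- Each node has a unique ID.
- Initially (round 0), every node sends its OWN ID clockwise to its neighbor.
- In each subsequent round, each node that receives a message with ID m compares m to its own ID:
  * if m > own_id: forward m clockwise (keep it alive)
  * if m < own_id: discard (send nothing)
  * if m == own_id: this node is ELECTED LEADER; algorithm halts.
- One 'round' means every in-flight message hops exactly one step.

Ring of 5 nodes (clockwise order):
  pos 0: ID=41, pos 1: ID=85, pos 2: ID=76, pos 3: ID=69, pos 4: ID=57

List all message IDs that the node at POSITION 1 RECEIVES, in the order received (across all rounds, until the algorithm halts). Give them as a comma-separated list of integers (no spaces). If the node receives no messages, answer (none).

Answer: 41,57,69,76,85

Derivation:
Round 1: pos1(id85) recv 41: drop; pos2(id76) recv 85: fwd; pos3(id69) recv 76: fwd; pos4(id57) recv 69: fwd; pos0(id41) recv 57: fwd
Round 2: pos3(id69) recv 85: fwd; pos4(id57) recv 76: fwd; pos0(id41) recv 69: fwd; pos1(id85) recv 57: drop
Round 3: pos4(id57) recv 85: fwd; pos0(id41) recv 76: fwd; pos1(id85) recv 69: drop
Round 4: pos0(id41) recv 85: fwd; pos1(id85) recv 76: drop
Round 5: pos1(id85) recv 85: ELECTED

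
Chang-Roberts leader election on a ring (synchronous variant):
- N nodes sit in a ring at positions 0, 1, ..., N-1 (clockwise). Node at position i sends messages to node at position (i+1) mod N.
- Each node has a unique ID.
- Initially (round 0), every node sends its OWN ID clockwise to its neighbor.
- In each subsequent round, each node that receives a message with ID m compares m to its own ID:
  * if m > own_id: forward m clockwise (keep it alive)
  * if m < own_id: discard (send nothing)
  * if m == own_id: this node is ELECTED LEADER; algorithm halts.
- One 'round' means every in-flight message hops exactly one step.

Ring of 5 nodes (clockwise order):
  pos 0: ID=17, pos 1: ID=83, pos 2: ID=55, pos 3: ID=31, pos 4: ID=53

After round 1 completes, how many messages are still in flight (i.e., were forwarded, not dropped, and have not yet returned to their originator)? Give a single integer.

Answer: 3

Derivation:
Round 1: pos1(id83) recv 17: drop; pos2(id55) recv 83: fwd; pos3(id31) recv 55: fwd; pos4(id53) recv 31: drop; pos0(id17) recv 53: fwd
After round 1: 3 messages still in flight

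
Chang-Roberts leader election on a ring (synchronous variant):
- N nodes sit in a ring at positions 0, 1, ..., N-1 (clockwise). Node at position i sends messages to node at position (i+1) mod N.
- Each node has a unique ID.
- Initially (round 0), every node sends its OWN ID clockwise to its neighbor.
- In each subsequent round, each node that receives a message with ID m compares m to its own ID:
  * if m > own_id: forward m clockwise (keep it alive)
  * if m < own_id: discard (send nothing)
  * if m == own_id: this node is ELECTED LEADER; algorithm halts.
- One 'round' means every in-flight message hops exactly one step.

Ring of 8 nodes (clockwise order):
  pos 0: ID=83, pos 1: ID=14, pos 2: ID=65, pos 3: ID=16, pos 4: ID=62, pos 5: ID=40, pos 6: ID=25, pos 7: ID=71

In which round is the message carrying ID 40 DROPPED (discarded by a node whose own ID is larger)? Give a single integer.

Round 1: pos1(id14) recv 83: fwd; pos2(id65) recv 14: drop; pos3(id16) recv 65: fwd; pos4(id62) recv 16: drop; pos5(id40) recv 62: fwd; pos6(id25) recv 40: fwd; pos7(id71) recv 25: drop; pos0(id83) recv 71: drop
Round 2: pos2(id65) recv 83: fwd; pos4(id62) recv 65: fwd; pos6(id25) recv 62: fwd; pos7(id71) recv 40: drop
Round 3: pos3(id16) recv 83: fwd; pos5(id40) recv 65: fwd; pos7(id71) recv 62: drop
Round 4: pos4(id62) recv 83: fwd; pos6(id25) recv 65: fwd
Round 5: pos5(id40) recv 83: fwd; pos7(id71) recv 65: drop
Round 6: pos6(id25) recv 83: fwd
Round 7: pos7(id71) recv 83: fwd
Round 8: pos0(id83) recv 83: ELECTED
Message ID 40 originates at pos 5; dropped at pos 7 in round 2

Answer: 2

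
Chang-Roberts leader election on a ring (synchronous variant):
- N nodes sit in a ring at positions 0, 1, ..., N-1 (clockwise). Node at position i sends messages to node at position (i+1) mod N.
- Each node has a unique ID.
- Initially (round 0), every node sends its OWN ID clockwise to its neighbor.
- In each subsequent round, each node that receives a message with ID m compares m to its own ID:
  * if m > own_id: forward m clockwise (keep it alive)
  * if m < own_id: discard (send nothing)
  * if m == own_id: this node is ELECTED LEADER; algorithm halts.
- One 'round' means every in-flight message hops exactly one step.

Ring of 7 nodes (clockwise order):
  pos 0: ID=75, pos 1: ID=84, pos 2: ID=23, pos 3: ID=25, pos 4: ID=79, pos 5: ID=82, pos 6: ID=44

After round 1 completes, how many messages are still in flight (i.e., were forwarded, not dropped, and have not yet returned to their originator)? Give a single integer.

Answer: 2

Derivation:
Round 1: pos1(id84) recv 75: drop; pos2(id23) recv 84: fwd; pos3(id25) recv 23: drop; pos4(id79) recv 25: drop; pos5(id82) recv 79: drop; pos6(id44) recv 82: fwd; pos0(id75) recv 44: drop
After round 1: 2 messages still in flight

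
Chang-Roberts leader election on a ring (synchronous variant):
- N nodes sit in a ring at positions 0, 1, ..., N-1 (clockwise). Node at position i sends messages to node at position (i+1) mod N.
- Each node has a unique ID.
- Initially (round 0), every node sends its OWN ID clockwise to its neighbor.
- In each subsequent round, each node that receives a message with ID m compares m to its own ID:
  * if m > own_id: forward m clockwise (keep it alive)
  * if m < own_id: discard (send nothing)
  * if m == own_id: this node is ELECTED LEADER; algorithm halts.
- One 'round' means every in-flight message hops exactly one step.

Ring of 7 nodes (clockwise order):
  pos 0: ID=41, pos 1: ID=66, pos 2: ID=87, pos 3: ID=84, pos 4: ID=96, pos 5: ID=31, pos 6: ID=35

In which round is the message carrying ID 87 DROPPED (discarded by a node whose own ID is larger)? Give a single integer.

Answer: 2

Derivation:
Round 1: pos1(id66) recv 41: drop; pos2(id87) recv 66: drop; pos3(id84) recv 87: fwd; pos4(id96) recv 84: drop; pos5(id31) recv 96: fwd; pos6(id35) recv 31: drop; pos0(id41) recv 35: drop
Round 2: pos4(id96) recv 87: drop; pos6(id35) recv 96: fwd
Round 3: pos0(id41) recv 96: fwd
Round 4: pos1(id66) recv 96: fwd
Round 5: pos2(id87) recv 96: fwd
Round 6: pos3(id84) recv 96: fwd
Round 7: pos4(id96) recv 96: ELECTED
Message ID 87 originates at pos 2; dropped at pos 4 in round 2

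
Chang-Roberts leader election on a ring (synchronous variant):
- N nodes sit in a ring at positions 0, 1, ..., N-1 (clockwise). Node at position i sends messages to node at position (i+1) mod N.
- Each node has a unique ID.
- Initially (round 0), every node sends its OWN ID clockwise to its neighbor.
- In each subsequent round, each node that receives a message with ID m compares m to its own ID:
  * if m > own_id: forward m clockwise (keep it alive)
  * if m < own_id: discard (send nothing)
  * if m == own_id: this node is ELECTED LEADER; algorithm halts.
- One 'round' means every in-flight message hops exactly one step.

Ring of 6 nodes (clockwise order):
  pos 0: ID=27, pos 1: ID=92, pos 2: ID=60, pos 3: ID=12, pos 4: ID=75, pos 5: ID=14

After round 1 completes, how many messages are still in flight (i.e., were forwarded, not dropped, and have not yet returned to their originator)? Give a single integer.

Answer: 3

Derivation:
Round 1: pos1(id92) recv 27: drop; pos2(id60) recv 92: fwd; pos3(id12) recv 60: fwd; pos4(id75) recv 12: drop; pos5(id14) recv 75: fwd; pos0(id27) recv 14: drop
After round 1: 3 messages still in flight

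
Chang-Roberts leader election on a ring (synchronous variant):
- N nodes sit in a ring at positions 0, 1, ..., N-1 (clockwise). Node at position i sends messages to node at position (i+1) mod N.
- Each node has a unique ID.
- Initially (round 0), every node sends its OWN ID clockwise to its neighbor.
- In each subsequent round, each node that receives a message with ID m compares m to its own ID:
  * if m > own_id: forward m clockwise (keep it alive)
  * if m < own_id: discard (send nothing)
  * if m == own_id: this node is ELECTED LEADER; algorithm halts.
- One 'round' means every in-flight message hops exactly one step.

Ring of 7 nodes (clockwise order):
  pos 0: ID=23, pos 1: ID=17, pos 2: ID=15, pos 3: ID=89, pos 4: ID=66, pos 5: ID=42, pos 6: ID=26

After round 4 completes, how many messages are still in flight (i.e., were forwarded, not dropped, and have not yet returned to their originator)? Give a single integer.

Answer: 3

Derivation:
Round 1: pos1(id17) recv 23: fwd; pos2(id15) recv 17: fwd; pos3(id89) recv 15: drop; pos4(id66) recv 89: fwd; pos5(id42) recv 66: fwd; pos6(id26) recv 42: fwd; pos0(id23) recv 26: fwd
Round 2: pos2(id15) recv 23: fwd; pos3(id89) recv 17: drop; pos5(id42) recv 89: fwd; pos6(id26) recv 66: fwd; pos0(id23) recv 42: fwd; pos1(id17) recv 26: fwd
Round 3: pos3(id89) recv 23: drop; pos6(id26) recv 89: fwd; pos0(id23) recv 66: fwd; pos1(id17) recv 42: fwd; pos2(id15) recv 26: fwd
Round 4: pos0(id23) recv 89: fwd; pos1(id17) recv 66: fwd; pos2(id15) recv 42: fwd; pos3(id89) recv 26: drop
After round 4: 3 messages still in flight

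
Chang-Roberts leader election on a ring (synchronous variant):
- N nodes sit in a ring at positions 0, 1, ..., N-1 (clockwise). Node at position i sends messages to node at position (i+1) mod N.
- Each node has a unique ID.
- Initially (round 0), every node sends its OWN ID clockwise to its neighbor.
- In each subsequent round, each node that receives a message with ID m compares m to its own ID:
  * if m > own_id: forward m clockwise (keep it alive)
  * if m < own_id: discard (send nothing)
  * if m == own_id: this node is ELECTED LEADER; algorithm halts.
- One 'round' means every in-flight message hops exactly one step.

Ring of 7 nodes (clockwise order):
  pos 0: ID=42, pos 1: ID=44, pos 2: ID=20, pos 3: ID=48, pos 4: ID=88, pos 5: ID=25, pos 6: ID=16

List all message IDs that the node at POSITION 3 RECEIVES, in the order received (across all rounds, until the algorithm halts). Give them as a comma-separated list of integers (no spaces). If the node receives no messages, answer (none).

Answer: 20,44,88

Derivation:
Round 1: pos1(id44) recv 42: drop; pos2(id20) recv 44: fwd; pos3(id48) recv 20: drop; pos4(id88) recv 48: drop; pos5(id25) recv 88: fwd; pos6(id16) recv 25: fwd; pos0(id42) recv 16: drop
Round 2: pos3(id48) recv 44: drop; pos6(id16) recv 88: fwd; pos0(id42) recv 25: drop
Round 3: pos0(id42) recv 88: fwd
Round 4: pos1(id44) recv 88: fwd
Round 5: pos2(id20) recv 88: fwd
Round 6: pos3(id48) recv 88: fwd
Round 7: pos4(id88) recv 88: ELECTED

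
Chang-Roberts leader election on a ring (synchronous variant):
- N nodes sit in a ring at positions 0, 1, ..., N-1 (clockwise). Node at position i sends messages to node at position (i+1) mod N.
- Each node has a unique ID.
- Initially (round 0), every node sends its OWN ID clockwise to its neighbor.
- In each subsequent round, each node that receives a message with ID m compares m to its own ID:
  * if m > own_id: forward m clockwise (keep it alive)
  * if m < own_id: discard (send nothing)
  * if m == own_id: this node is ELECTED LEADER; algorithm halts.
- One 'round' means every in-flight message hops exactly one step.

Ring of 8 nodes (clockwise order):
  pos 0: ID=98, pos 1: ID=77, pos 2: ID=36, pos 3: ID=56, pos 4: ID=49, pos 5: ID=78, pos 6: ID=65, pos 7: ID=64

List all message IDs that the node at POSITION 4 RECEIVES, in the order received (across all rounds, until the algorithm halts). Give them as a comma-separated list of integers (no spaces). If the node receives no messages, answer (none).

Round 1: pos1(id77) recv 98: fwd; pos2(id36) recv 77: fwd; pos3(id56) recv 36: drop; pos4(id49) recv 56: fwd; pos5(id78) recv 49: drop; pos6(id65) recv 78: fwd; pos7(id64) recv 65: fwd; pos0(id98) recv 64: drop
Round 2: pos2(id36) recv 98: fwd; pos3(id56) recv 77: fwd; pos5(id78) recv 56: drop; pos7(id64) recv 78: fwd; pos0(id98) recv 65: drop
Round 3: pos3(id56) recv 98: fwd; pos4(id49) recv 77: fwd; pos0(id98) recv 78: drop
Round 4: pos4(id49) recv 98: fwd; pos5(id78) recv 77: drop
Round 5: pos5(id78) recv 98: fwd
Round 6: pos6(id65) recv 98: fwd
Round 7: pos7(id64) recv 98: fwd
Round 8: pos0(id98) recv 98: ELECTED

Answer: 56,77,98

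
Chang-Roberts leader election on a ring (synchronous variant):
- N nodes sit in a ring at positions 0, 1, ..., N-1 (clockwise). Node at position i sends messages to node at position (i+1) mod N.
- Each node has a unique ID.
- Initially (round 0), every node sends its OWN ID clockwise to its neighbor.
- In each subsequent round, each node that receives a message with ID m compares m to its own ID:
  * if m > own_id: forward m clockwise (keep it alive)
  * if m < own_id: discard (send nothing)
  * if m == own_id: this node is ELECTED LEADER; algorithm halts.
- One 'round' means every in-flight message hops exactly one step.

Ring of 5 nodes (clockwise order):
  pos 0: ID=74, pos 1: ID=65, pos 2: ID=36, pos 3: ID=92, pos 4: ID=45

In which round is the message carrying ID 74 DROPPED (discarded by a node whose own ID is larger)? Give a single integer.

Round 1: pos1(id65) recv 74: fwd; pos2(id36) recv 65: fwd; pos3(id92) recv 36: drop; pos4(id45) recv 92: fwd; pos0(id74) recv 45: drop
Round 2: pos2(id36) recv 74: fwd; pos3(id92) recv 65: drop; pos0(id74) recv 92: fwd
Round 3: pos3(id92) recv 74: drop; pos1(id65) recv 92: fwd
Round 4: pos2(id36) recv 92: fwd
Round 5: pos3(id92) recv 92: ELECTED
Message ID 74 originates at pos 0; dropped at pos 3 in round 3

Answer: 3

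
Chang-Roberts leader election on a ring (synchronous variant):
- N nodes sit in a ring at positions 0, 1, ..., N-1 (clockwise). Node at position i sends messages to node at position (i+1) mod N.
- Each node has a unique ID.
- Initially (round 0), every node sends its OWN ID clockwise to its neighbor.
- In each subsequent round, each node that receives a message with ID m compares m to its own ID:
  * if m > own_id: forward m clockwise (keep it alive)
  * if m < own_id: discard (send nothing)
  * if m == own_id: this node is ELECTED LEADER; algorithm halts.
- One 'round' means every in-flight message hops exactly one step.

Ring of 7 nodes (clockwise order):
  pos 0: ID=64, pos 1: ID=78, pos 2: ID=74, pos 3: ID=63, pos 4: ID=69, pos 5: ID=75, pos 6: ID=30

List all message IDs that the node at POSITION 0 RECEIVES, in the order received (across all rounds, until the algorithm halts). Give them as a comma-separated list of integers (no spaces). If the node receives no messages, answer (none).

Answer: 30,75,78

Derivation:
Round 1: pos1(id78) recv 64: drop; pos2(id74) recv 78: fwd; pos3(id63) recv 74: fwd; pos4(id69) recv 63: drop; pos5(id75) recv 69: drop; pos6(id30) recv 75: fwd; pos0(id64) recv 30: drop
Round 2: pos3(id63) recv 78: fwd; pos4(id69) recv 74: fwd; pos0(id64) recv 75: fwd
Round 3: pos4(id69) recv 78: fwd; pos5(id75) recv 74: drop; pos1(id78) recv 75: drop
Round 4: pos5(id75) recv 78: fwd
Round 5: pos6(id30) recv 78: fwd
Round 6: pos0(id64) recv 78: fwd
Round 7: pos1(id78) recv 78: ELECTED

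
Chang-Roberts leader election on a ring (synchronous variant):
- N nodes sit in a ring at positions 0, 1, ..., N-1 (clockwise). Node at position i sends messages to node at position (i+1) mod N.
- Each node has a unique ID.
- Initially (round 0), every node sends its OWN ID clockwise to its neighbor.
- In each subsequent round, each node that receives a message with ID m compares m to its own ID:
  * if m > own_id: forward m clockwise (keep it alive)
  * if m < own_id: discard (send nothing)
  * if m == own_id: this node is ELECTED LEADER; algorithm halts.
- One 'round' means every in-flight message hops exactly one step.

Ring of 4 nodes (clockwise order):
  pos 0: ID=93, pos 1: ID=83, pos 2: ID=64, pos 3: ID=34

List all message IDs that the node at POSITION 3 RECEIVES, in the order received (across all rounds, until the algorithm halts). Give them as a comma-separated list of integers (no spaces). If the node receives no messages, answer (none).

Answer: 64,83,93

Derivation:
Round 1: pos1(id83) recv 93: fwd; pos2(id64) recv 83: fwd; pos3(id34) recv 64: fwd; pos0(id93) recv 34: drop
Round 2: pos2(id64) recv 93: fwd; pos3(id34) recv 83: fwd; pos0(id93) recv 64: drop
Round 3: pos3(id34) recv 93: fwd; pos0(id93) recv 83: drop
Round 4: pos0(id93) recv 93: ELECTED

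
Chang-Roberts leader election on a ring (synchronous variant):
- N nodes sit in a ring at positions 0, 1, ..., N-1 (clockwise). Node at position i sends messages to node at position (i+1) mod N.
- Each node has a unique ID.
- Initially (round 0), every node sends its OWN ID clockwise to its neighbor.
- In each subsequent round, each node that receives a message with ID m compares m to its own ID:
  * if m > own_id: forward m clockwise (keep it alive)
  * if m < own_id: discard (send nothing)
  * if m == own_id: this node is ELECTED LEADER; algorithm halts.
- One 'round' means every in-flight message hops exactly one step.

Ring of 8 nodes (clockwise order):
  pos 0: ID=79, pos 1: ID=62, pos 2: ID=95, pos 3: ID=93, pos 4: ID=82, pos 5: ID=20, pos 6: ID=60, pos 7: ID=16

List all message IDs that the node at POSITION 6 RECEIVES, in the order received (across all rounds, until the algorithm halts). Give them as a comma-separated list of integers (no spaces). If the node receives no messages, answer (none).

Answer: 20,82,93,95

Derivation:
Round 1: pos1(id62) recv 79: fwd; pos2(id95) recv 62: drop; pos3(id93) recv 95: fwd; pos4(id82) recv 93: fwd; pos5(id20) recv 82: fwd; pos6(id60) recv 20: drop; pos7(id16) recv 60: fwd; pos0(id79) recv 16: drop
Round 2: pos2(id95) recv 79: drop; pos4(id82) recv 95: fwd; pos5(id20) recv 93: fwd; pos6(id60) recv 82: fwd; pos0(id79) recv 60: drop
Round 3: pos5(id20) recv 95: fwd; pos6(id60) recv 93: fwd; pos7(id16) recv 82: fwd
Round 4: pos6(id60) recv 95: fwd; pos7(id16) recv 93: fwd; pos0(id79) recv 82: fwd
Round 5: pos7(id16) recv 95: fwd; pos0(id79) recv 93: fwd; pos1(id62) recv 82: fwd
Round 6: pos0(id79) recv 95: fwd; pos1(id62) recv 93: fwd; pos2(id95) recv 82: drop
Round 7: pos1(id62) recv 95: fwd; pos2(id95) recv 93: drop
Round 8: pos2(id95) recv 95: ELECTED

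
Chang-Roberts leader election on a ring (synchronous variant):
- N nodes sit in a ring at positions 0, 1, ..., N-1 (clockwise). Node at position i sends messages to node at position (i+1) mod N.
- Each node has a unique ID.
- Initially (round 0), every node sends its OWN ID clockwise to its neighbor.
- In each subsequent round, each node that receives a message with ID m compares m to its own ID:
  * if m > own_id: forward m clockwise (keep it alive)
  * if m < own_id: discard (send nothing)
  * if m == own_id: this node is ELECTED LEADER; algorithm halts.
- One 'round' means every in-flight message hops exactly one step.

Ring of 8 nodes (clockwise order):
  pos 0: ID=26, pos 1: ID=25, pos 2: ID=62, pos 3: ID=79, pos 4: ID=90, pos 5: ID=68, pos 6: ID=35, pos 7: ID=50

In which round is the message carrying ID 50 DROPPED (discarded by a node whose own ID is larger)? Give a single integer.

Round 1: pos1(id25) recv 26: fwd; pos2(id62) recv 25: drop; pos3(id79) recv 62: drop; pos4(id90) recv 79: drop; pos5(id68) recv 90: fwd; pos6(id35) recv 68: fwd; pos7(id50) recv 35: drop; pos0(id26) recv 50: fwd
Round 2: pos2(id62) recv 26: drop; pos6(id35) recv 90: fwd; pos7(id50) recv 68: fwd; pos1(id25) recv 50: fwd
Round 3: pos7(id50) recv 90: fwd; pos0(id26) recv 68: fwd; pos2(id62) recv 50: drop
Round 4: pos0(id26) recv 90: fwd; pos1(id25) recv 68: fwd
Round 5: pos1(id25) recv 90: fwd; pos2(id62) recv 68: fwd
Round 6: pos2(id62) recv 90: fwd; pos3(id79) recv 68: drop
Round 7: pos3(id79) recv 90: fwd
Round 8: pos4(id90) recv 90: ELECTED
Message ID 50 originates at pos 7; dropped at pos 2 in round 3

Answer: 3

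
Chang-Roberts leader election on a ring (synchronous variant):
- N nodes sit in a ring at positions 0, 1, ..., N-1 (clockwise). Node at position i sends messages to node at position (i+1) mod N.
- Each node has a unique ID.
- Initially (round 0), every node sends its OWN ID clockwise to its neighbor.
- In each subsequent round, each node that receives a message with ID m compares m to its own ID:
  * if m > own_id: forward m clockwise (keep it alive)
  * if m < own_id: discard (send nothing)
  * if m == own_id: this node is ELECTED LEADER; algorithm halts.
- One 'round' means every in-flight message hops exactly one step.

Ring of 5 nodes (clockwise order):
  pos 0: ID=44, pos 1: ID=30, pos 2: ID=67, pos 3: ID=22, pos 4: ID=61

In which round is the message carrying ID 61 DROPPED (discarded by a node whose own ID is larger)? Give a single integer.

Answer: 3

Derivation:
Round 1: pos1(id30) recv 44: fwd; pos2(id67) recv 30: drop; pos3(id22) recv 67: fwd; pos4(id61) recv 22: drop; pos0(id44) recv 61: fwd
Round 2: pos2(id67) recv 44: drop; pos4(id61) recv 67: fwd; pos1(id30) recv 61: fwd
Round 3: pos0(id44) recv 67: fwd; pos2(id67) recv 61: drop
Round 4: pos1(id30) recv 67: fwd
Round 5: pos2(id67) recv 67: ELECTED
Message ID 61 originates at pos 4; dropped at pos 2 in round 3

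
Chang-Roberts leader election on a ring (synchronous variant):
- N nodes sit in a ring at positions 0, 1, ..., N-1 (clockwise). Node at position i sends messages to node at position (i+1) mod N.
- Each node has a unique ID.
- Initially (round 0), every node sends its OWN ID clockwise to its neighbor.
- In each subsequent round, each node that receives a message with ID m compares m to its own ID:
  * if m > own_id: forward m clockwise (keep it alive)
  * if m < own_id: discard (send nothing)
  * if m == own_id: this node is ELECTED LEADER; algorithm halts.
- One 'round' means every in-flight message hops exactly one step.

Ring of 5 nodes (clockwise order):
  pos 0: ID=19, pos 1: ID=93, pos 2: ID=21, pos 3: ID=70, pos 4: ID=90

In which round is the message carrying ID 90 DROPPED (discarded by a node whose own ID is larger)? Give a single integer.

Round 1: pos1(id93) recv 19: drop; pos2(id21) recv 93: fwd; pos3(id70) recv 21: drop; pos4(id90) recv 70: drop; pos0(id19) recv 90: fwd
Round 2: pos3(id70) recv 93: fwd; pos1(id93) recv 90: drop
Round 3: pos4(id90) recv 93: fwd
Round 4: pos0(id19) recv 93: fwd
Round 5: pos1(id93) recv 93: ELECTED
Message ID 90 originates at pos 4; dropped at pos 1 in round 2

Answer: 2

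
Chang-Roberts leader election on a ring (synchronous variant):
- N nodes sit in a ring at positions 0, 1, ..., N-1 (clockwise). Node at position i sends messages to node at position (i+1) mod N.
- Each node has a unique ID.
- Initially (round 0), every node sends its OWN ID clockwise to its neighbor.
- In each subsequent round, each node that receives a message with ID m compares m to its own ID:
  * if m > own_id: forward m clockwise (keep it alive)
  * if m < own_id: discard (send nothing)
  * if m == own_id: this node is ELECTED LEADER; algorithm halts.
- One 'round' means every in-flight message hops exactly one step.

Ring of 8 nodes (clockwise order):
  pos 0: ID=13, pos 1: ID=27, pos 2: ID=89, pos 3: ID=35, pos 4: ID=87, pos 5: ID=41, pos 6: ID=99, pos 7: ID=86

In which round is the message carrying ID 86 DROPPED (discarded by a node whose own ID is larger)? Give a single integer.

Answer: 3

Derivation:
Round 1: pos1(id27) recv 13: drop; pos2(id89) recv 27: drop; pos3(id35) recv 89: fwd; pos4(id87) recv 35: drop; pos5(id41) recv 87: fwd; pos6(id99) recv 41: drop; pos7(id86) recv 99: fwd; pos0(id13) recv 86: fwd
Round 2: pos4(id87) recv 89: fwd; pos6(id99) recv 87: drop; pos0(id13) recv 99: fwd; pos1(id27) recv 86: fwd
Round 3: pos5(id41) recv 89: fwd; pos1(id27) recv 99: fwd; pos2(id89) recv 86: drop
Round 4: pos6(id99) recv 89: drop; pos2(id89) recv 99: fwd
Round 5: pos3(id35) recv 99: fwd
Round 6: pos4(id87) recv 99: fwd
Round 7: pos5(id41) recv 99: fwd
Round 8: pos6(id99) recv 99: ELECTED
Message ID 86 originates at pos 7; dropped at pos 2 in round 3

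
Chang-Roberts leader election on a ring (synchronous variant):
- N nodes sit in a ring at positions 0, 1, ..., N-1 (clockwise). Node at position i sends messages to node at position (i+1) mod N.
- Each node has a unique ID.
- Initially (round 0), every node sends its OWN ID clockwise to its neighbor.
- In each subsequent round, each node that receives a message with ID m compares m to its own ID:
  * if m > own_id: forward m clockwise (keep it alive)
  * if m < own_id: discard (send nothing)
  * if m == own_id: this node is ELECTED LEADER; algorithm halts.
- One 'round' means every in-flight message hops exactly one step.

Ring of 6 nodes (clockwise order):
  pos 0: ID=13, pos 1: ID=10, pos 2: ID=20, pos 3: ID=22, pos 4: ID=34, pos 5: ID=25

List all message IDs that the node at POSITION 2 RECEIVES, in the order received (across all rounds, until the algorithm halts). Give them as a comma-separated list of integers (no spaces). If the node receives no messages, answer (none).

Answer: 10,13,25,34

Derivation:
Round 1: pos1(id10) recv 13: fwd; pos2(id20) recv 10: drop; pos3(id22) recv 20: drop; pos4(id34) recv 22: drop; pos5(id25) recv 34: fwd; pos0(id13) recv 25: fwd
Round 2: pos2(id20) recv 13: drop; pos0(id13) recv 34: fwd; pos1(id10) recv 25: fwd
Round 3: pos1(id10) recv 34: fwd; pos2(id20) recv 25: fwd
Round 4: pos2(id20) recv 34: fwd; pos3(id22) recv 25: fwd
Round 5: pos3(id22) recv 34: fwd; pos4(id34) recv 25: drop
Round 6: pos4(id34) recv 34: ELECTED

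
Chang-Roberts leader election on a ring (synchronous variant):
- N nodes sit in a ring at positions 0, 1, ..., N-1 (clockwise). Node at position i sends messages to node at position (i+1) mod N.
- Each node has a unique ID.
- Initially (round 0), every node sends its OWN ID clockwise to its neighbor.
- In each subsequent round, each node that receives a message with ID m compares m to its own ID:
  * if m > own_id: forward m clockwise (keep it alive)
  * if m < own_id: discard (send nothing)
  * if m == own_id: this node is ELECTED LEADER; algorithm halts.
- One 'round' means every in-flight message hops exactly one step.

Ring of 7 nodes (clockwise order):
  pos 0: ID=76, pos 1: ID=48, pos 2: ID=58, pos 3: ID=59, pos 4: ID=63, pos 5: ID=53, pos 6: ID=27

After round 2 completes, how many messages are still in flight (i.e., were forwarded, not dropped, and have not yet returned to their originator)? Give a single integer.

Answer: 2

Derivation:
Round 1: pos1(id48) recv 76: fwd; pos2(id58) recv 48: drop; pos3(id59) recv 58: drop; pos4(id63) recv 59: drop; pos5(id53) recv 63: fwd; pos6(id27) recv 53: fwd; pos0(id76) recv 27: drop
Round 2: pos2(id58) recv 76: fwd; pos6(id27) recv 63: fwd; pos0(id76) recv 53: drop
After round 2: 2 messages still in flight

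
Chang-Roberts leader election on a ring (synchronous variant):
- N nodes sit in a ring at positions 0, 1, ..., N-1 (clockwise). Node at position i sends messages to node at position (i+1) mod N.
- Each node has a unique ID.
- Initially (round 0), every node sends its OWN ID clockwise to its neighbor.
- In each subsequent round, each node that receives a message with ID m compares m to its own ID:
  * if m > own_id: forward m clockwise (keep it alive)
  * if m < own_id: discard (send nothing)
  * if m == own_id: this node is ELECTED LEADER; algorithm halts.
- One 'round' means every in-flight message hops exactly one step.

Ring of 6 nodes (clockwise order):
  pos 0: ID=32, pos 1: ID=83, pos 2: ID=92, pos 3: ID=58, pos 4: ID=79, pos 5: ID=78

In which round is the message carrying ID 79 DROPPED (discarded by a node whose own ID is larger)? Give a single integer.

Round 1: pos1(id83) recv 32: drop; pos2(id92) recv 83: drop; pos3(id58) recv 92: fwd; pos4(id79) recv 58: drop; pos5(id78) recv 79: fwd; pos0(id32) recv 78: fwd
Round 2: pos4(id79) recv 92: fwd; pos0(id32) recv 79: fwd; pos1(id83) recv 78: drop
Round 3: pos5(id78) recv 92: fwd; pos1(id83) recv 79: drop
Round 4: pos0(id32) recv 92: fwd
Round 5: pos1(id83) recv 92: fwd
Round 6: pos2(id92) recv 92: ELECTED
Message ID 79 originates at pos 4; dropped at pos 1 in round 3

Answer: 3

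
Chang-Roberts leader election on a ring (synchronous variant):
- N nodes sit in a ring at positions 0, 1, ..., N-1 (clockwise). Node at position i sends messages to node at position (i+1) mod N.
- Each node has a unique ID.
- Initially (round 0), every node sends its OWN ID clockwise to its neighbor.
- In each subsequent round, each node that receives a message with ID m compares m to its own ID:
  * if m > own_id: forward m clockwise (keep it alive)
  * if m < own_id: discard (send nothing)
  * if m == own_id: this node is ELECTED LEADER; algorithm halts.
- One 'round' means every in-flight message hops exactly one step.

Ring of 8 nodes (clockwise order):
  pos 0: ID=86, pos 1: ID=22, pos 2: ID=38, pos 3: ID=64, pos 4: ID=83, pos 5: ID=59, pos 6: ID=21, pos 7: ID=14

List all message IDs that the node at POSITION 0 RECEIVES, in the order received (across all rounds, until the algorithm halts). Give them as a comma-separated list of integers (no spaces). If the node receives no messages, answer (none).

Answer: 14,21,59,83,86

Derivation:
Round 1: pos1(id22) recv 86: fwd; pos2(id38) recv 22: drop; pos3(id64) recv 38: drop; pos4(id83) recv 64: drop; pos5(id59) recv 83: fwd; pos6(id21) recv 59: fwd; pos7(id14) recv 21: fwd; pos0(id86) recv 14: drop
Round 2: pos2(id38) recv 86: fwd; pos6(id21) recv 83: fwd; pos7(id14) recv 59: fwd; pos0(id86) recv 21: drop
Round 3: pos3(id64) recv 86: fwd; pos7(id14) recv 83: fwd; pos0(id86) recv 59: drop
Round 4: pos4(id83) recv 86: fwd; pos0(id86) recv 83: drop
Round 5: pos5(id59) recv 86: fwd
Round 6: pos6(id21) recv 86: fwd
Round 7: pos7(id14) recv 86: fwd
Round 8: pos0(id86) recv 86: ELECTED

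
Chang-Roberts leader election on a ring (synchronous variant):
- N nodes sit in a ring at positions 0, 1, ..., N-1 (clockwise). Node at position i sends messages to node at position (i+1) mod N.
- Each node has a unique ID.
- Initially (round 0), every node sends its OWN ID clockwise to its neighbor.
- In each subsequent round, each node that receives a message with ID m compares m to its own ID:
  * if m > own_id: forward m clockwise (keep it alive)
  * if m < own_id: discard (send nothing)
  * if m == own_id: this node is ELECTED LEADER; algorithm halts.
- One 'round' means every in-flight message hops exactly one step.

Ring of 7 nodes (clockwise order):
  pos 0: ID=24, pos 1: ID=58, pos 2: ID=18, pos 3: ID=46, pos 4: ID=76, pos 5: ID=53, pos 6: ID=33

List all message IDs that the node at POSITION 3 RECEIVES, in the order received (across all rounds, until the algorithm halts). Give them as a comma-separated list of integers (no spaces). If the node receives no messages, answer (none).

Round 1: pos1(id58) recv 24: drop; pos2(id18) recv 58: fwd; pos3(id46) recv 18: drop; pos4(id76) recv 46: drop; pos5(id53) recv 76: fwd; pos6(id33) recv 53: fwd; pos0(id24) recv 33: fwd
Round 2: pos3(id46) recv 58: fwd; pos6(id33) recv 76: fwd; pos0(id24) recv 53: fwd; pos1(id58) recv 33: drop
Round 3: pos4(id76) recv 58: drop; pos0(id24) recv 76: fwd; pos1(id58) recv 53: drop
Round 4: pos1(id58) recv 76: fwd
Round 5: pos2(id18) recv 76: fwd
Round 6: pos3(id46) recv 76: fwd
Round 7: pos4(id76) recv 76: ELECTED

Answer: 18,58,76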